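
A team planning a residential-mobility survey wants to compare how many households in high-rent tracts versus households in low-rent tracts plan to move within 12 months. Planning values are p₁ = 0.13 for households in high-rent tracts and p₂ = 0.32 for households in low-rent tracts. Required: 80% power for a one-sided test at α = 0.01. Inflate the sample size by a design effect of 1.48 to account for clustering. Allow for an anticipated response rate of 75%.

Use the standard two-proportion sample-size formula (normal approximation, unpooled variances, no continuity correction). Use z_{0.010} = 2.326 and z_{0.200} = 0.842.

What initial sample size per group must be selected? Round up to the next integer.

n = 182 per group

n = (z_α + z_β)² · [p₁(1−p₁) + p₂(1−p₂)] / (p₁ − p₂)²
  = (2.326 + 0.842)² · (0.13·0.87 + 0.32·0.68) / (-0.19)²
  = (3.168)² · (0.1131 + 0.2176) / 0.0361
  = 10.0362 · 0.3307 / 0.0361
  = 91.94
Design effect: 1.48 × 91.94 = 136.07.
Adjust for 75% response: 136.07 / 0.75 = 181.43.
Round up → n = 182 per group.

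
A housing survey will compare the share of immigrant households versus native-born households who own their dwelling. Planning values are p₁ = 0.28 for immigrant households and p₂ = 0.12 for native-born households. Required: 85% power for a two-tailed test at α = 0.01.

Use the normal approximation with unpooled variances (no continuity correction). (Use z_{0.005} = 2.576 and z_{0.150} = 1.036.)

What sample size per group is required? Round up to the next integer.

n = 157 per group

n = (z_{α/2} + z_β)² · [p₁(1−p₁) + p₂(1−p₂)] / (p₁ − p₂)²
  = (2.576 + 1.036)² · (0.28·0.72 + 0.12·0.88) / (0.16)²
  = (3.612)² · (0.2016 + 0.1056) / 0.0256
  = 13.0465 · 0.3072 / 0.0256
  = 156.56
Round up → n = 157 per group.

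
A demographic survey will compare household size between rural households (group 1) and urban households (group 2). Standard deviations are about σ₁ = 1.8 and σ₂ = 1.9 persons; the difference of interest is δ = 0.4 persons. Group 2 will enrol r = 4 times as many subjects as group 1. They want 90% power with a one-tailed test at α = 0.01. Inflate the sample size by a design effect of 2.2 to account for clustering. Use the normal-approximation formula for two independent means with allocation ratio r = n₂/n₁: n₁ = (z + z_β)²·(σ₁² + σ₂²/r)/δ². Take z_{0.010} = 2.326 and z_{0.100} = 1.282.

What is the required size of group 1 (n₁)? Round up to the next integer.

n₁ = 742

n₁ = (z_α + z_β)² · (σ₁² + σ₂²/r) / δ²
   = (2.326 + 1.282)² · (1.8² + 1.9²/4) / 0.4²
   = 13.0177 · (3.24 + 0.9025) / 0.16
   = 13.0177 · 4.1425 / 0.16
   = 337.04
Design effect: 2.2 × 337.04 = 741.48.
Round up → n₁ = 742; n₂ = r·n₁ = 4 × 742 = 2968.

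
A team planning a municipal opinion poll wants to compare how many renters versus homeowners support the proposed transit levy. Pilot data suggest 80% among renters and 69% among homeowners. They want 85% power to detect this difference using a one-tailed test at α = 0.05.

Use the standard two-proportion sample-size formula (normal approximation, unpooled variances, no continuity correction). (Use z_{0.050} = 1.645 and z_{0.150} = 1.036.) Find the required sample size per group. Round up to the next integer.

n = (z_α + z_β)² · [p₁(1−p₁) + p₂(1−p₂)] / (p₁ − p₂)²
  = (1.645 + 1.036)² · (0.80·0.20 + 0.69·0.31) / (0.11)²
  = (2.681)² · (0.1600 + 0.2139) / 0.0121
  = 7.1878 · 0.3739 / 0.0121
  = 222.11
Round up → n = 223 per group.

n = 223 per group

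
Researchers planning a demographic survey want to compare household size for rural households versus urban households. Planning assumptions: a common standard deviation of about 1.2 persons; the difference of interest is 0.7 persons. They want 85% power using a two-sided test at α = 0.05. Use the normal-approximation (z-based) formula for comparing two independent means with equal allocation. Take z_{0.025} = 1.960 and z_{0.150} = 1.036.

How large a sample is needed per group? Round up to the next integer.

n = 53 per group

n = (z_{α/2} + z_β)² · (σ₁² + σ₂²) / δ²
  = (1.960 + 1.036)² · (2·1.2² = 2.88) / 0.7²
  = 8.9760 · 2.88 / 0.49
  = 52.76
Round up → n = 53 per group.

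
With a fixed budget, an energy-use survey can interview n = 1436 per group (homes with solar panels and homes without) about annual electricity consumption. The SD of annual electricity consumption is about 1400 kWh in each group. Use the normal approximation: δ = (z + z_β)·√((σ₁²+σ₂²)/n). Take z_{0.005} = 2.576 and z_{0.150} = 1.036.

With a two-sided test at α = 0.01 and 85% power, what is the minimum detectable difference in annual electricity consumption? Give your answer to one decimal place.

δ = (z_{α/2} + z_β) · √((σ₁²+σ₂²)/n)
  = (2.576 + 1.036) · √(3920000/1436)
  = 3.612 · √2729.8
  = 3.612 · 52.2475
  = 188.7181

Minimum detectable difference ≈ 188.7 kWh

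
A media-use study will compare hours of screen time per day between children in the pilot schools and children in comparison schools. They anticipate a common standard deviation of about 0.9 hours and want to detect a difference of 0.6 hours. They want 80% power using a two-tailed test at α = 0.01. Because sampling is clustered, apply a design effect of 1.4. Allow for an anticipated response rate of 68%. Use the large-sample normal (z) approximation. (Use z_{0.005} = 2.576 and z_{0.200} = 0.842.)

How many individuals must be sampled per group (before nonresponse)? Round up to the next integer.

n = (z_{α/2} + z_β)² · (σ₁² + σ₂²) / δ²
  = (2.576 + 0.842)² · (2·0.9² = 1.62) / 0.6²
  = 11.6827 · 1.62 / 0.36
  = 52.57
Design effect: 1.4 × 52.57 = 73.60.
Adjust for 68% response: 73.60 / 0.68 = 108.24.
Round up → n = 109 per group.

n = 109 per group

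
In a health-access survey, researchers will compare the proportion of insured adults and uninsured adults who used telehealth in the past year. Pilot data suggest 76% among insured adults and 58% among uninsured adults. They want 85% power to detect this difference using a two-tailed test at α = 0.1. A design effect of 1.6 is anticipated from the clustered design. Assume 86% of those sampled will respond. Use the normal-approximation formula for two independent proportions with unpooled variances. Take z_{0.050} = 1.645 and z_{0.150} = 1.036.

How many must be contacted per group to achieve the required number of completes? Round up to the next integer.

n = 176 per group

n = (z_{α/2} + z_β)² · [p₁(1−p₁) + p₂(1−p₂)] / (p₁ − p₂)²
  = (1.645 + 1.036)² · (0.76·0.24 + 0.58·0.42) / (0.18)²
  = (2.681)² · (0.1824 + 0.2436) / 0.0324
  = 7.1878 · 0.4260 / 0.0324
  = 94.51
Design effect: 1.6 × 94.51 = 151.21.
Adjust for 86% response: 151.21 / 0.86 = 175.82.
Round up → n = 176 per group.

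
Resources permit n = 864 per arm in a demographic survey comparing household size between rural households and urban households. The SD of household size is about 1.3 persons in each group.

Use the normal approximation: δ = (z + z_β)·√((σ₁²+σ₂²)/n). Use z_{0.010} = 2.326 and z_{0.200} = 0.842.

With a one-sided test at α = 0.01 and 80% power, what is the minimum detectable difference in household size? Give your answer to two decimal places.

Minimum detectable difference ≈ 0.20 persons

δ = (z_α + z_β) · √((σ₁²+σ₂²)/n)
  = (2.326 + 0.842) · √(3.38/864)
  = 3.168 · √0.00391
  = 3.168 · 0.0625
  = 0.1981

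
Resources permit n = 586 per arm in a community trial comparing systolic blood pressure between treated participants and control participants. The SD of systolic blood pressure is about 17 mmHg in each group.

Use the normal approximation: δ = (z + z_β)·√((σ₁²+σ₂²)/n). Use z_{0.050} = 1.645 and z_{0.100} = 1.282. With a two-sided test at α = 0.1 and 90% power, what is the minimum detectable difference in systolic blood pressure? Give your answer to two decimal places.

Minimum detectable difference ≈ 2.91 mmHg

δ = (z_{α/2} + z_β) · √((σ₁²+σ₂²)/n)
  = (1.645 + 1.282) · √(578/586)
  = 2.927 · √0.98635
  = 2.927 · 0.9932
  = 2.9070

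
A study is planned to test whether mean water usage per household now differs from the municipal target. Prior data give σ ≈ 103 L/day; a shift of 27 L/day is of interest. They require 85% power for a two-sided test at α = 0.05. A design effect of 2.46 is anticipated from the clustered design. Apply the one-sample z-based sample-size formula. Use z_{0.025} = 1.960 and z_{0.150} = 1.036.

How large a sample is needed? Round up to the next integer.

n = (z_{α/2} + z_β)² · σ² / δ²
  = (1.960 + 1.036)² · 103² / 27²
  = 8.9760 · 10609 / 729
  = 130.63
Design effect: 2.46 × 130.63 = 321.34.
Round up → n = 322.

n = 322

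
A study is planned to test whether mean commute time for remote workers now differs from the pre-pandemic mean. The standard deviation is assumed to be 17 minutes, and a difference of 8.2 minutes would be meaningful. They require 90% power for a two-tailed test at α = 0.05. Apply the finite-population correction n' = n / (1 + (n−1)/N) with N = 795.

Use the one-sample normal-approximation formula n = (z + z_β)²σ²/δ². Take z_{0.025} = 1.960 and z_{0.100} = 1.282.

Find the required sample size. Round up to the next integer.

n = 43

n = (z_{α/2} + z_β)² · σ² / δ²
  = (1.960 + 1.282)² · 17² / 8.2²
  = 10.5106 · 289 / 67.24
  = 45.17
Finite-population correction (N = 795): 45.17 / (1 + (45.17 − 1)/795) = 42.80.
Round up → n = 43.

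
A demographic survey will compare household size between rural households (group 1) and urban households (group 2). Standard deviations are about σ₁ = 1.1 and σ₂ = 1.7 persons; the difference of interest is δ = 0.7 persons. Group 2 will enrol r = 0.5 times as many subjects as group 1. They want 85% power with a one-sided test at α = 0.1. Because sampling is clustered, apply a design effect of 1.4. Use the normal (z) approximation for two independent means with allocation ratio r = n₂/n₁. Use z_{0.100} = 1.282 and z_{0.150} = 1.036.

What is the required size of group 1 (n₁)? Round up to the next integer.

n₁ = (z_α + z_β)² · (σ₁² + σ₂²/r) / δ²
   = (1.282 + 1.036)² · (1.1² + 1.7²/0.5) / 0.7²
   = 5.3731 · (1.21 + 5.78) / 0.49
   = 5.3731 · 6.99 / 0.49
   = 76.65
Design effect: 1.4 × 76.65 = 107.31.
Round up → n₁ = 108; n₂ = r·n₁ = 0.5 × 108 = 54.

n₁ = 108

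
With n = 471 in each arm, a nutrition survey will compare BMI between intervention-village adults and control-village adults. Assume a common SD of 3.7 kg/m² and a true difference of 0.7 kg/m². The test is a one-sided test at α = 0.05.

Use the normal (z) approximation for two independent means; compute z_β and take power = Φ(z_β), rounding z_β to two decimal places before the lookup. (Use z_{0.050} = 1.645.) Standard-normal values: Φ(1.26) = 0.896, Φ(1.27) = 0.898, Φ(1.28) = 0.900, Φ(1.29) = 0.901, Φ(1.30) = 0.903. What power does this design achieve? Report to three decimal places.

Power ≈ 0.896

z_β = δ·√(n/(σ₁²+σ₂²)) − z_α
    = 0.7 · √(471/27.38) − 1.645
    = 0.7 · 4.14757 − 1.645
    = 2.9033 − 1.645 = 1.2583 → 1.26
Power = Φ(1.26) = 0.896.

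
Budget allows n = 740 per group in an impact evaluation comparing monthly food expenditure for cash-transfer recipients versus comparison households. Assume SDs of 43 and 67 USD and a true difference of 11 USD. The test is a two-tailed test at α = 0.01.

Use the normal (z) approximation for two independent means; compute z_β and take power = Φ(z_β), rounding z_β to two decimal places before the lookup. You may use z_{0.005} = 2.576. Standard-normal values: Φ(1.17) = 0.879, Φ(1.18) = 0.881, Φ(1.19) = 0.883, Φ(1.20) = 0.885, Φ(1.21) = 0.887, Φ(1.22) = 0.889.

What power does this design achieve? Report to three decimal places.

Power ≈ 0.881

z_β = δ·√(n/(σ₁²+σ₂²)) − z_{α/2}
    = 11 · √(740/6338) − 2.576
    = 11 · 0.34170 − 2.576
    = 3.7587 − 2.576 = 1.1827 → 1.18
Power = Φ(1.18) = 0.881.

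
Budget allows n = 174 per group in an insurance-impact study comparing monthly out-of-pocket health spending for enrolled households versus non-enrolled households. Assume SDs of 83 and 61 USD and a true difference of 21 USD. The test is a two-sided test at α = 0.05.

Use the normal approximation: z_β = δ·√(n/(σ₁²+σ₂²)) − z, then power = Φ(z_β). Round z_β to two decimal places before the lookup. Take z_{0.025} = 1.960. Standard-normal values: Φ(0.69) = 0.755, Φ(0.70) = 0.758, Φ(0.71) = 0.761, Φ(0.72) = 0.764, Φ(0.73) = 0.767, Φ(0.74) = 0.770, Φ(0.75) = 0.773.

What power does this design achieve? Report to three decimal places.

z_β = δ·√(n/(σ₁²+σ₂²)) − z_{α/2}
    = 21 · √(174/10610) − 1.960
    = 21 · 0.12806 − 1.960
    = 2.6893 − 1.960 = 0.7293 → 0.73
Power = Φ(0.73) = 0.767.

Power ≈ 0.767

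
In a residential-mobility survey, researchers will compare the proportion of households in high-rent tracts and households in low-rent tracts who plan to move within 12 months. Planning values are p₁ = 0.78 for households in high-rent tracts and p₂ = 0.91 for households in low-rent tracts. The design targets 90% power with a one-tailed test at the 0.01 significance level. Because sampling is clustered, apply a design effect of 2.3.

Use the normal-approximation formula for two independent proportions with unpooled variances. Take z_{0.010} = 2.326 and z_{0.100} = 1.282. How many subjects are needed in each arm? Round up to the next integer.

n = 450 per group

n = (z_α + z_β)² · [p₁(1−p₁) + p₂(1−p₂)] / (p₁ − p₂)²
  = (2.326 + 1.282)² · (0.78·0.22 + 0.91·0.09) / (-0.13)²
  = (3.608)² · (0.1716 + 0.0819) / 0.0169
  = 13.0177 · 0.2535 / 0.0169
  = 195.26
Design effect: 2.3 × 195.26 = 449.11.
Round up → n = 450 per group.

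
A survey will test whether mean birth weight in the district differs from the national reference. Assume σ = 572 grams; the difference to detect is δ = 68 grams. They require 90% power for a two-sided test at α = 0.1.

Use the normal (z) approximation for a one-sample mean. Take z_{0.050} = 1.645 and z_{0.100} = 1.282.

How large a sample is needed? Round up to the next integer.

n = (z_{α/2} + z_β)² · σ² / δ²
  = (1.645 + 1.282)² · 572² / 68²
  = 8.5673 · 327184 / 4624
  = 606.21
Round up → n = 607.

n = 607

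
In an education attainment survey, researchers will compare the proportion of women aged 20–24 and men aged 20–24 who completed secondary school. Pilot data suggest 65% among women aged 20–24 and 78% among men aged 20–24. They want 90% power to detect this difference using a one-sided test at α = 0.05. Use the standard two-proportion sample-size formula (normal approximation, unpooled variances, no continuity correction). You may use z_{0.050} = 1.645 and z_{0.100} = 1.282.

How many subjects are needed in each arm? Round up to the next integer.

n = (z_α + z_β)² · [p₁(1−p₁) + p₂(1−p₂)] / (p₁ − p₂)²
  = (1.645 + 1.282)² · (0.65·0.35 + 0.78·0.22) / (-0.13)²
  = (2.927)² · (0.2275 + 0.1716) / 0.0169
  = 8.5673 · 0.3991 / 0.0169
  = 202.32
Round up → n = 203 per group.

n = 203 per group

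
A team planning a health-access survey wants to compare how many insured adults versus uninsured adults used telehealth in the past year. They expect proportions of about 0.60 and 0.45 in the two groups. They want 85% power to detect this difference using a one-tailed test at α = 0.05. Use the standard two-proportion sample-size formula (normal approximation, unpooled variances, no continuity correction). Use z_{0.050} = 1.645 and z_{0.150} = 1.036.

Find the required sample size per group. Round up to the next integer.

n = 156 per group

n = (z_α + z_β)² · [p₁(1−p₁) + p₂(1−p₂)] / (p₁ − p₂)²
  = (1.645 + 1.036)² · (0.60·0.40 + 0.45·0.55) / (0.15)²
  = (2.681)² · (0.2400 + 0.2475) / 0.0225
  = 7.1878 · 0.4875 / 0.0225
  = 155.73
Round up → n = 156 per group.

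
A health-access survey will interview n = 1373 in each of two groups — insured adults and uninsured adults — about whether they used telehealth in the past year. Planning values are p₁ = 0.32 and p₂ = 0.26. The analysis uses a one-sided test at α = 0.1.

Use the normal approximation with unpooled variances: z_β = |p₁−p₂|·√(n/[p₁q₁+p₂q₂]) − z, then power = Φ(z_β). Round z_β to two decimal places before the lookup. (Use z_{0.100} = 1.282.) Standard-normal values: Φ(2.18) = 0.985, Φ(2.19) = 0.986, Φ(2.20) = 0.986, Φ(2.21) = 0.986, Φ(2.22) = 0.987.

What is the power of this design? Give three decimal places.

Power ≈ 0.986

z_β = |p₁−p₂|·√(n/[p₁q₁+p₂q₂]) − z_α
    = 0.06 · √(1373/0.4100) − 1.282
    = 0.06 · 57.8686 − 1.282
    = 3.4721 − 1.282 = 2.1901 → 2.19
Power = Φ(2.19) = 0.986.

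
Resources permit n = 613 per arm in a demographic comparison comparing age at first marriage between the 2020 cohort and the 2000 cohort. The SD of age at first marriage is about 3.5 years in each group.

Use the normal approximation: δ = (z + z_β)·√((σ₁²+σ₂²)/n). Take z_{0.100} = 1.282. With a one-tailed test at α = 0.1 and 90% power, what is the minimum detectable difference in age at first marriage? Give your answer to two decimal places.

δ = (z_α + z_β) · √((σ₁²+σ₂²)/n)
  = (1.282 + 1.282) · √(24.5/613)
  = 2.564 · √0.03997
  = 2.564 · 0.1999
  = 0.5126

Minimum detectable difference ≈ 0.51 years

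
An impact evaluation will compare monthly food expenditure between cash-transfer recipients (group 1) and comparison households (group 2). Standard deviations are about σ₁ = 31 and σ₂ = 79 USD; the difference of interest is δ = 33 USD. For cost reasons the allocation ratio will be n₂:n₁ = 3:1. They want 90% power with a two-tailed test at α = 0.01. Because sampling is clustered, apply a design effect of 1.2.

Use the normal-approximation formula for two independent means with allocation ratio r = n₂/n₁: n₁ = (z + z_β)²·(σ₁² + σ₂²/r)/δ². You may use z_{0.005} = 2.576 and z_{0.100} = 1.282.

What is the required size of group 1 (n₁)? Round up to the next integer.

n₁ = 50

n₁ = (z_{α/2} + z_β)² · (σ₁² + σ₂²/r) / δ²
   = (2.576 + 1.282)² · (31² + 79²/3) / 33²
   = 14.8842 · (961 + 2080.3) / 1089
   = 14.8842 · 3041.3 / 1089
   = 41.57
Design effect: 1.2 × 41.57 = 49.88.
Round up → n₁ = 50; n₂ = r·n₁ = 3 × 50 = 150.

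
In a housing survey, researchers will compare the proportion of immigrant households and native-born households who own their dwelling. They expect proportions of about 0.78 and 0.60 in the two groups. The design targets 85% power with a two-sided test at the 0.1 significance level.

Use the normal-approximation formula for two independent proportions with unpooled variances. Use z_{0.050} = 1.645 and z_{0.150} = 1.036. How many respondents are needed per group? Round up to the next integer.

n = 92 per group

n = (z_{α/2} + z_β)² · [p₁(1−p₁) + p₂(1−p₂)] / (p₁ − p₂)²
  = (1.645 + 1.036)² · (0.78·0.22 + 0.60·0.40) / (0.18)²
  = (2.681)² · (0.1716 + 0.2400) / 0.0324
  = 7.1878 · 0.4116 / 0.0324
  = 91.31
Round up → n = 92 per group.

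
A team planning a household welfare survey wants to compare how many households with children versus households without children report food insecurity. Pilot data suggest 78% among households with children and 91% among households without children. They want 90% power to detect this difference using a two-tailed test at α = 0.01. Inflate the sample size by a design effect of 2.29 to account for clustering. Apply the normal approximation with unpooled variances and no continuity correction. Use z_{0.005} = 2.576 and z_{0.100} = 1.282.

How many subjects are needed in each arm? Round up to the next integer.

n = (z_{α/2} + z_β)² · [p₁(1−p₁) + p₂(1−p₂)] / (p₁ − p₂)²
  = (2.576 + 1.282)² · (0.78·0.22 + 0.91·0.09) / (-0.13)²
  = (3.858)² · (0.1716 + 0.0819) / 0.0169
  = 14.8842 · 0.2535 / 0.0169
  = 223.26
Design effect: 2.29 × 223.26 = 511.27.
Round up → n = 512 per group.

n = 512 per group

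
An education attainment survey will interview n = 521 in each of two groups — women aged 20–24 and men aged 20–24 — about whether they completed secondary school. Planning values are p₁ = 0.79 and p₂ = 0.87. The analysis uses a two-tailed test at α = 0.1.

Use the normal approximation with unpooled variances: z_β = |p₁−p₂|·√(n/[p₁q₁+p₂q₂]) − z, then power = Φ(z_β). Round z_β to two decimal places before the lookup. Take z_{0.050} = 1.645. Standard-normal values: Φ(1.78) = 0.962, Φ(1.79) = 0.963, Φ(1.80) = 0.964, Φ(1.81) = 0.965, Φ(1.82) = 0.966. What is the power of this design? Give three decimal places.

z_β = |p₁−p₂|·√(n/[p₁q₁+p₂q₂]) − z_{α/2}
    = 0.08 · √(521/0.2790) − 1.645
    = 0.08 · 43.2132 − 1.645
    = 3.4571 − 1.645 = 1.8121 → 1.81
Power = Φ(1.81) = 0.965.

Power ≈ 0.965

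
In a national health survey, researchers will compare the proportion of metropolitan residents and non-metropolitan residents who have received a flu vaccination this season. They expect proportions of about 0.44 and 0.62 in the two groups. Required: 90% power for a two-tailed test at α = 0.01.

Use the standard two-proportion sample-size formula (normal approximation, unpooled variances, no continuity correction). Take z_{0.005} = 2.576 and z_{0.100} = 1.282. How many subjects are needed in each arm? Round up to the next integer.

n = 222 per group

n = (z_{α/2} + z_β)² · [p₁(1−p₁) + p₂(1−p₂)] / (p₁ − p₂)²
  = (2.576 + 1.282)² · (0.44·0.56 + 0.62·0.38) / (-0.18)²
  = (3.858)² · (0.2464 + 0.2356) / 0.0324
  = 14.8842 · 0.4820 / 0.0324
  = 221.42
Round up → n = 222 per group.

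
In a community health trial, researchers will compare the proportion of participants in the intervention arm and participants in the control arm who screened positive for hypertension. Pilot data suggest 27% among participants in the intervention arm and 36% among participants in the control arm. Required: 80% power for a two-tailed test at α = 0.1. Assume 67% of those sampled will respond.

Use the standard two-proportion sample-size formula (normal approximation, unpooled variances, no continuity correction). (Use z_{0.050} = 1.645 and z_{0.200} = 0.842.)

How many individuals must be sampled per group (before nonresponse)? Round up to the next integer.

n = 488 per group

n = (z_{α/2} + z_β)² · [p₁(1−p₁) + p₂(1−p₂)] / (p₁ − p₂)²
  = (1.645 + 0.842)² · (0.27·0.73 + 0.36·0.64) / (-0.09)²
  = (2.487)² · (0.1971 + 0.2304) / 0.0081
  = 6.1852 · 0.4275 / 0.0081
  = 326.44
Adjust for 67% response: 326.44 / 0.67 = 487.22.
Round up → n = 488 per group.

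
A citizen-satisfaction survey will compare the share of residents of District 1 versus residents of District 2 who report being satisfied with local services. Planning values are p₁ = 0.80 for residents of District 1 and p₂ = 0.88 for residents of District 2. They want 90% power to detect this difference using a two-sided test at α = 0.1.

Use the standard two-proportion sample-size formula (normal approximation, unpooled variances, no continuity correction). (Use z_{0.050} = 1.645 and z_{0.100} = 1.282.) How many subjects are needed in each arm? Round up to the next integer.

n = 356 per group

n = (z_{α/2} + z_β)² · [p₁(1−p₁) + p₂(1−p₂)] / (p₁ − p₂)²
  = (1.645 + 1.282)² · (0.80·0.20 + 0.88·0.12) / (-0.08)²
  = (2.927)² · (0.1600 + 0.1056) / 0.0064
  = 8.5673 · 0.2656 / 0.0064
  = 355.54
Round up → n = 356 per group.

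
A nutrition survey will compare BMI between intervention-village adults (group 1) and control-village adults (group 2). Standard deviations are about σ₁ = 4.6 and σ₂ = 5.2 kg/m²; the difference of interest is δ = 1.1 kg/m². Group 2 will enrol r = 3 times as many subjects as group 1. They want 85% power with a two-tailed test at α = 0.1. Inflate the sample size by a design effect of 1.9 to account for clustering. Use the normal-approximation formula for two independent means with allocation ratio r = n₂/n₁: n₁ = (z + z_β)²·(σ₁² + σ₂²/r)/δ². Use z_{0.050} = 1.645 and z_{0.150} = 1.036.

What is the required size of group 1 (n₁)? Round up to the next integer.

n₁ = (z_{α/2} + z_β)² · (σ₁² + σ₂²/r) / δ²
   = (1.645 + 1.036)² · (4.6² + 5.2²/3) / 1.1²
   = 7.1878 · (21.16 + 9.0133) / 1.21
   = 7.1878 · 30.1733 / 1.21
   = 179.24
Design effect: 1.9 × 179.24 = 340.55.
Round up → n₁ = 341; n₂ = r·n₁ = 3 × 341 = 1023.

n₁ = 341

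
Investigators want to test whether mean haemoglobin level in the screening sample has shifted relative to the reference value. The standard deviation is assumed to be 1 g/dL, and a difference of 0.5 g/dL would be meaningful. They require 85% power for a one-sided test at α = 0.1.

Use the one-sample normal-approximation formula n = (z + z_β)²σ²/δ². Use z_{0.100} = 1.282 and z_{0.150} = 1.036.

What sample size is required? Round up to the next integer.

n = (z_α + z_β)² · σ² / δ²
  = (1.282 + 1.036)² · 1² / 0.5²
  = 5.3731 · 1 / 0.25
  = 21.49
Round up → n = 22.

n = 22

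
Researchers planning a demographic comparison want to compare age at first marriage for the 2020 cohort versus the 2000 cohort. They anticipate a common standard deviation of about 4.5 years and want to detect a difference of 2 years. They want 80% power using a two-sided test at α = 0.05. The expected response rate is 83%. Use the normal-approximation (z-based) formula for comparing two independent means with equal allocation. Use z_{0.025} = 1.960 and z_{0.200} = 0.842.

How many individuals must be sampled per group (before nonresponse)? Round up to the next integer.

n = (z_{α/2} + z_β)² · (σ₁² + σ₂²) / δ²
  = (1.960 + 0.842)² · (2·4.5² = 40.5) / 2²
  = 7.8512 · 40.5 / 4
  = 79.49
Adjust for 83% response: 79.49 / 0.83 = 95.78.
Round up → n = 96 per group.

n = 96 per group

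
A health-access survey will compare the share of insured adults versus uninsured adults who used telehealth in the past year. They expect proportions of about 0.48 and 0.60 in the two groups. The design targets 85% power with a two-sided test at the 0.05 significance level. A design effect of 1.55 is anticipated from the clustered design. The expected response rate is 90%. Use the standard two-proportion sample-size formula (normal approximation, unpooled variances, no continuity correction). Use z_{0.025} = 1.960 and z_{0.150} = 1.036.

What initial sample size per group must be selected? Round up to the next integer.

n = (z_{α/2} + z_β)² · [p₁(1−p₁) + p₂(1−p₂)] / (p₁ − p₂)²
  = (1.960 + 1.036)² · (0.48·0.52 + 0.60·0.40) / (-0.12)²
  = (2.996)² · (0.2496 + 0.2400) / 0.0144
  = 8.9760 · 0.4896 / 0.0144
  = 305.18
Design effect: 1.55 × 305.18 = 473.04.
Adjust for 90% response: 473.04 / 0.90 = 525.60.
Round up → n = 526 per group.

n = 526 per group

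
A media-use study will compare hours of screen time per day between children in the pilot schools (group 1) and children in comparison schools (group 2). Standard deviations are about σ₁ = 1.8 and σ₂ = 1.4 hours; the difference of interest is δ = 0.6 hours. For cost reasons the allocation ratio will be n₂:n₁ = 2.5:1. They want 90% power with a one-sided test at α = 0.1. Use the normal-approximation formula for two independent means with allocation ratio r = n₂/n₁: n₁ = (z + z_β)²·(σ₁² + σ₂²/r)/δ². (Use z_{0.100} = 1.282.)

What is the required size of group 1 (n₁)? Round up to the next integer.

n₁ = 74

n₁ = (z_α + z_β)² · (σ₁² + σ₂²/r) / δ²
   = (1.282 + 1.282)² · (1.8² + 1.4²/2.5) / 0.6²
   = 6.5741 · (3.24 + 0.784) / 0.36
   = 6.5741 · 4.024 / 0.36
   = 73.48
Round up → n₁ = 74; n₂ = r·n₁ = 2.5 × 74 = 185.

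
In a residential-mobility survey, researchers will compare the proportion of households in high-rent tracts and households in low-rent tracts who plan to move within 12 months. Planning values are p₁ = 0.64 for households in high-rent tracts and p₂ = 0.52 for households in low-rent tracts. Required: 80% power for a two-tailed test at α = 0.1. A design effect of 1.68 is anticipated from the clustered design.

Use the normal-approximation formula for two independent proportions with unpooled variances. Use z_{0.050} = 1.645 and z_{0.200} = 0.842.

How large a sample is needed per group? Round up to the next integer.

n = (z_{α/2} + z_β)² · [p₁(1−p₁) + p₂(1−p₂)] / (p₁ − p₂)²
  = (1.645 + 0.842)² · (0.64·0.36 + 0.52·0.48) / (0.12)²
  = (2.487)² · (0.2304 + 0.2496) / 0.0144
  = 6.1852 · 0.4800 / 0.0144
  = 206.17
Design effect: 1.68 × 206.17 = 346.37.
Round up → n = 347 per group.

n = 347 per group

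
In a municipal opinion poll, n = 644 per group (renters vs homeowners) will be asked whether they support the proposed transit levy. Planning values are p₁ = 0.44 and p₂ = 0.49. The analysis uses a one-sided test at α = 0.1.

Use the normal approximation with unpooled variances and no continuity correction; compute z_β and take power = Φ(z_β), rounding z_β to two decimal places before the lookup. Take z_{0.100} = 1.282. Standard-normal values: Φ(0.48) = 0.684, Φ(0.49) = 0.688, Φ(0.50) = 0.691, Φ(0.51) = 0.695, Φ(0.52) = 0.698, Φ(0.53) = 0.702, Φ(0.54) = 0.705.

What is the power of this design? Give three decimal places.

z_β = |p₁−p₂|·√(n/[p₁q₁+p₂q₂]) − z_α
    = 0.05 · √(644/0.4963) − 1.282
    = 0.05 · 36.0222 − 1.282
    = 1.8011 − 1.282 = 0.5191 → 0.52
Power = Φ(0.52) = 0.698.

Power ≈ 0.698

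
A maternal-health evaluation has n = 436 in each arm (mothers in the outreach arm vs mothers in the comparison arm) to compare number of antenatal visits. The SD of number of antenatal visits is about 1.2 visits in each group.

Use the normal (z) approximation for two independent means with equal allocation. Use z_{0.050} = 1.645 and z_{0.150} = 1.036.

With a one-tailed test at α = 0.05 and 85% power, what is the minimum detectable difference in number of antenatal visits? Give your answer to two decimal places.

Minimum detectable difference ≈ 0.22 visits

δ = (z_α + z_β) · √((σ₁²+σ₂²)/n)
  = (1.645 + 1.036) · √(2.88/436)
  = 2.681 · √0.00661
  = 2.681 · 0.0813
  = 0.2179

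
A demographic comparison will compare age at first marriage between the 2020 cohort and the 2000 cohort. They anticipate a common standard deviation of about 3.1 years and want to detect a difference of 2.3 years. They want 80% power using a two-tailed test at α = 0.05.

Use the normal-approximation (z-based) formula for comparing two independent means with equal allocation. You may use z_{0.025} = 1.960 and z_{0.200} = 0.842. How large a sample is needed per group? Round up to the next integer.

n = (z_{α/2} + z_β)² · (σ₁² + σ₂²) / δ²
  = (1.960 + 0.842)² · (2·3.1² = 19.22) / 2.3²
  = 7.8512 · 19.22 / 5.29
  = 28.53
Round up → n = 29 per group.

n = 29 per group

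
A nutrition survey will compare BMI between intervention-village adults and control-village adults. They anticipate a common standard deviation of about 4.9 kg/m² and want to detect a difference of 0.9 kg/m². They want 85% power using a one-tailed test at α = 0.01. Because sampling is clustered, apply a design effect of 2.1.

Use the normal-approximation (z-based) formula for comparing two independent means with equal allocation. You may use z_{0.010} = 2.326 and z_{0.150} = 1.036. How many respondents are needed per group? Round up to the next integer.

n = (z_α + z_β)² · (σ₁² + σ₂²) / δ²
  = (2.326 + 1.036)² · (2·4.9² = 48.02) / 0.9²
  = 11.3030 · 48.02 / 0.81
  = 670.09
Design effect: 2.1 × 670.09 = 1407.19.
Round up → n = 1408 per group.

n = 1408 per group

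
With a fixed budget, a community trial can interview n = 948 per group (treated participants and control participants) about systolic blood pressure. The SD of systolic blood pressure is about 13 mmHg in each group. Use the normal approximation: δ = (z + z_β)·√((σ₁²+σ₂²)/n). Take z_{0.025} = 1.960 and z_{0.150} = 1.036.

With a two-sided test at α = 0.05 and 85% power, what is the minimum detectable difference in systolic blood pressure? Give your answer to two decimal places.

δ = (z_{α/2} + z_β) · √((σ₁²+σ₂²)/n)
  = (1.960 + 1.036) · √(338/948)
  = 2.996 · √0.35654
  = 2.996 · 0.5971
  = 1.7889

Minimum detectable difference ≈ 1.79 mmHg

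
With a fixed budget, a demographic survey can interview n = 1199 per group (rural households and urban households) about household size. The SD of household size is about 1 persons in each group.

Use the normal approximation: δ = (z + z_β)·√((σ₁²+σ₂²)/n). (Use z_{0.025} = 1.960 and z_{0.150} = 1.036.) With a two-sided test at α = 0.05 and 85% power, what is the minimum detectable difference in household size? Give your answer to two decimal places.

Minimum detectable difference ≈ 0.12 persons

δ = (z_{α/2} + z_β) · √((σ₁²+σ₂²)/n)
  = (1.960 + 1.036) · √(2/1199)
  = 2.996 · √0.00167
  = 2.996 · 0.0408
  = 0.1224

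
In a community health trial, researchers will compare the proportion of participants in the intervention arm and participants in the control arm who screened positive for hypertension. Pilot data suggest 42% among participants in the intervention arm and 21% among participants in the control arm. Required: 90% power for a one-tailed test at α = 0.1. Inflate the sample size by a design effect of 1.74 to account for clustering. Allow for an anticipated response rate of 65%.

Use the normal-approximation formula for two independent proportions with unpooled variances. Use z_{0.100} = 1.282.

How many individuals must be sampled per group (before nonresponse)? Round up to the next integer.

n = (z_α + z_β)² · [p₁(1−p₁) + p₂(1−p₂)] / (p₁ − p₂)²
  = (1.282 + 1.282)² · (0.42·0.58 + 0.21·0.79) / (0.21)²
  = (2.564)² · (0.2436 + 0.1659) / 0.0441
  = 6.5741 · 0.4095 / 0.0441
  = 61.05
Design effect: 1.74 × 61.05 = 106.22.
Adjust for 65% response: 106.22 / 0.65 = 163.41.
Round up → n = 164 per group.

n = 164 per group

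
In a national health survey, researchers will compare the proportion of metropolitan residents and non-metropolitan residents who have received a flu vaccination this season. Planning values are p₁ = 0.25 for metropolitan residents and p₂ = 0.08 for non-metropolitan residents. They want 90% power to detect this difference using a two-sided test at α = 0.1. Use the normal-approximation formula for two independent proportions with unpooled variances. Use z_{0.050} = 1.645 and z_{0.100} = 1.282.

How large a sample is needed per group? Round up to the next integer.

n = 78 per group

n = (z_{α/2} + z_β)² · [p₁(1−p₁) + p₂(1−p₂)] / (p₁ − p₂)²
  = (1.645 + 1.282)² · (0.25·0.75 + 0.08·0.92) / (0.17)²
  = (2.927)² · (0.1875 + 0.0736) / 0.0289
  = 8.5673 · 0.2611 / 0.0289
  = 77.40
Round up → n = 78 per group.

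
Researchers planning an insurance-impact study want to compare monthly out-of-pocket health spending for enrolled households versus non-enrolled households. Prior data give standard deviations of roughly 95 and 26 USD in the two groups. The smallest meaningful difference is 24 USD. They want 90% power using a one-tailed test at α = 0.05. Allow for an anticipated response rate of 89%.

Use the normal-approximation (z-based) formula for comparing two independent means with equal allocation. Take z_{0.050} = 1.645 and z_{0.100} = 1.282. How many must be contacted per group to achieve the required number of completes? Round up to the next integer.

n = (z_α + z_β)² · (σ₁² + σ₂²) / δ²
  = (1.645 + 1.282)² · (95² + 26² = 9701) / 24²
  = 8.5673 · 9701 / 576
  = 144.29
Adjust for 89% response: 144.29 / 0.89 = 162.12.
Round up → n = 163 per group.

n = 163 per group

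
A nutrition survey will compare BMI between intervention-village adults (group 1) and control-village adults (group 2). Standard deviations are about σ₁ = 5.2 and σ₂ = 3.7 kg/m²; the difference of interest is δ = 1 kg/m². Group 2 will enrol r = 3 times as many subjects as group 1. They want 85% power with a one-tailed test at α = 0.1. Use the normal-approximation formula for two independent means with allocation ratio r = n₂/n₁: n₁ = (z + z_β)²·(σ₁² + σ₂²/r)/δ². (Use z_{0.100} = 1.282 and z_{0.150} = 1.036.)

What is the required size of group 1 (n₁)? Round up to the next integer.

n₁ = 170

n₁ = (z_α + z_β)² · (σ₁² + σ₂²/r) / δ²
   = (1.282 + 1.036)² · (5.2² + 3.7²/3) / 1²
   = 5.3731 · (27.04 + 4.5633) / 1
   = 5.3731 · 31.6033 / 1
   = 169.81
Round up → n₁ = 170; n₂ = r·n₁ = 3 × 170 = 510.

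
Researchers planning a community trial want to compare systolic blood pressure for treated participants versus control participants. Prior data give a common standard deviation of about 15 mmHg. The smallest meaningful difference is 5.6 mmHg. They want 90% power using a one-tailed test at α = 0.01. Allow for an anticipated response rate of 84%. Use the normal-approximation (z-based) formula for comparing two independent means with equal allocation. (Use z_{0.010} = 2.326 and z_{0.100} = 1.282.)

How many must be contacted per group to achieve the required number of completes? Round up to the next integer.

n = (z_α + z_β)² · (σ₁² + σ₂²) / δ²
  = (2.326 + 1.282)² · (2·15² = 450) / 5.6²
  = 13.0177 · 450 / 31.36
  = 186.80
Adjust for 84% response: 186.80 / 0.84 = 222.38.
Round up → n = 223 per group.

n = 223 per group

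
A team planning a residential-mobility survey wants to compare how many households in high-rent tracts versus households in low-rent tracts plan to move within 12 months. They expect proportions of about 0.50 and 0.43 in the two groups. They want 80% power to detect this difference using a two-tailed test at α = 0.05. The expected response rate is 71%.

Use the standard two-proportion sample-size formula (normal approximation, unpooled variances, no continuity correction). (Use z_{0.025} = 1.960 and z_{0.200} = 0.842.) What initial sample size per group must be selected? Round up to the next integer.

n = 1118 per group

n = (z_{α/2} + z_β)² · [p₁(1−p₁) + p₂(1−p₂)] / (p₁ − p₂)²
  = (1.960 + 0.842)² · (0.50·0.50 + 0.43·0.57) / (0.07)²
  = (2.802)² · (0.2500 + 0.2451) / 0.0049
  = 7.8512 · 0.4951 / 0.0049
  = 793.29
Adjust for 71% response: 793.29 / 0.71 = 1117.31.
Round up → n = 1118 per group.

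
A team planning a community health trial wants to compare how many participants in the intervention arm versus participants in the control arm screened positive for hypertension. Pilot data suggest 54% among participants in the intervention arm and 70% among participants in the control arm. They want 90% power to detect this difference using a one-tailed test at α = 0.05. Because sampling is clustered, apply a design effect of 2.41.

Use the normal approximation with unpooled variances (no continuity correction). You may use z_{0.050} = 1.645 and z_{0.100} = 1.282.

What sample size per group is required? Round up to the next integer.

n = (z_α + z_β)² · [p₁(1−p₁) + p₂(1−p₂)] / (p₁ − p₂)²
  = (1.645 + 1.282)² · (0.54·0.46 + 0.70·0.30) / (-0.16)²
  = (2.927)² · (0.2484 + 0.2100) / 0.0256
  = 8.5673 · 0.4584 / 0.0256
  = 153.41
Design effect: 2.41 × 153.41 = 369.72.
Round up → n = 370 per group.

n = 370 per group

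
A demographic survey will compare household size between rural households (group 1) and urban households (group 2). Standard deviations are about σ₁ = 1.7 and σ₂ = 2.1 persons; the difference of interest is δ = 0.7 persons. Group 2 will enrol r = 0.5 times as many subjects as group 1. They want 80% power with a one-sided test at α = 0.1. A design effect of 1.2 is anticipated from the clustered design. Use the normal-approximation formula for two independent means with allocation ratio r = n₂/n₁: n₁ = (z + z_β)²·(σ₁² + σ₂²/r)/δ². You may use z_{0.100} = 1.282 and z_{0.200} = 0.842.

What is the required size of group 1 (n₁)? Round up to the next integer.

n₁ = (z_α + z_β)² · (σ₁² + σ₂²/r) / δ²
   = (1.282 + 0.842)² · (1.7² + 2.1²/0.5) / 0.7²
   = 4.5114 · (2.89 + 8.82) / 0.49
   = 4.5114 · 11.71 / 0.49
   = 107.81
Design effect: 1.2 × 107.81 = 129.38.
Round up → n₁ = 130; n₂ = r·n₁ = 0.5 × 130 = 65.

n₁ = 130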